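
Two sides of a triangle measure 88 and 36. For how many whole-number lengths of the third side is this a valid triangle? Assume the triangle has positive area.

The triangle inequality gives |88 − 36| < c < 88 + 36, i.e. 52 < c < 124.
So c can be any integer from 53 to 123: 71 values.

71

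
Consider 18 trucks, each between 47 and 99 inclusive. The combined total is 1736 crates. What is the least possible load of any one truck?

53

To make one truck as small as possible, make the other 17 as large as possible.
The other 17 contribute at most 17 × 99 = 1683, leaving at least 1736 − 1683 = 53.
Since 53 ≥ 47, this is achievable: one at 53 and 17 at 99.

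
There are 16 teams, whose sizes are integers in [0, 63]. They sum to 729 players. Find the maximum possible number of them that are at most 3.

4

Each value at 3 or below falls at least 63 − 3 = 60 short of the ceiling 63.
The ceiling total is 16 × 63 = 1008, and we need 729, so at most ⌊(1008 − 729)/60⌋ = 4 can be that low.
k = 4 is achieved by 4 values at 3 and 12 at 63, total 768; lower one of the 63's by 39 (still > 3) to reach 729.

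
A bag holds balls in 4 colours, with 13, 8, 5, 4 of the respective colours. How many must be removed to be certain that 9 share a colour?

In the worst case you take as many as possible of each colour without reaching 9: 8 + 8 + 5 + 4 = 25.
The next one must give 9 of some colour, so 25 + 1 = 26.

26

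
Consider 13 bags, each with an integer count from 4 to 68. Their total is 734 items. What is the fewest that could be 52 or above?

5

If only k of them are at least 52, the other 13 − k are at most 51, so the total is at most k·68 + (13 − k)·51.
This must reach 734, so k·68 + (13 − k)·51 ≥ 734, giving k ≥ 5.
Exactly 5 works: 5 values at 68 and 8 at 51 total 748; lower one of the high values by 14 (still ≥ 52) to hit 734.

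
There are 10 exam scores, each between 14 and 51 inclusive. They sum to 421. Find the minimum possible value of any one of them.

14

Minimizing one value means maximizing the remaining 9.
The other 9 can take up 9 × 51 = 459 ≥ 421 − 14, so one score can sit at its floor of 14.
Achievable: one at 14 and the other 9 totalling 407, which fits since 9 × 14 ≤ 407 ≤ 9 × 51.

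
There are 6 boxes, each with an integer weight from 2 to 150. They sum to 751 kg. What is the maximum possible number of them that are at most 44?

Each value at 44 or below falls at least 150 − 44 = 106 short of the ceiling 150.
The ceiling total is 6 × 150 = 900, and we need 751, so at most ⌊(900 − 751)/106⌋ = 1 can be that low.
k = 1 is achieved by 1 value at 44 and 5 at 150, total 794; lower one of the 150's by 43 (still > 44) to reach 751.

1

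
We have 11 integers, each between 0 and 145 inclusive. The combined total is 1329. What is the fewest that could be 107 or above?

5

Suppose at most 11 − j of them reach 107; then j values are ≤ 106 and the rest ≤ 145.
The total is then ≤ 106·j + 145·(11 − j) = 1595 − 39j. For this to be ≥ 1329 we need j ≤ 6, so at least 11 − 6 = 5 must reach 107.
Exactly 5 works: 5 values at 145 and 6 at 106 total 1361; lower one of the high values by 32 (still ≥ 107) to hit 1329.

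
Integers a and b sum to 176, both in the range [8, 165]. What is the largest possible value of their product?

For a fixed sum, the product ab is largest when a and b are as close as possible.
Taking a = 88 and b = 88 (both in [8, 165]) gives ab = 7744.

7744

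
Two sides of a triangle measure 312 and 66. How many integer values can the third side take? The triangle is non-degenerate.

131

The triangle inequality gives |312 − 66| < c < 312 + 66, i.e. 246 < c < 378.
So c can be any integer from 247 to 377: 131 values.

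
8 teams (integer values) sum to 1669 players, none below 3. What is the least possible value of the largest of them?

Some value must be at least ⌈1669/8⌉ = 209, since 8 × 208 = 1664 < 1669.
Taking 3 copies of 208 and 5 copies of 209 gives exactly 1669, so 209 is attained.

209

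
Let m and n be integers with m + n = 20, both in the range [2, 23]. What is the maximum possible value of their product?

For a fixed sum, the product mn is largest when m and n are as close as possible.
Taking m = 10 and n = 10 (both in [2, 23]) gives mn = 100.

100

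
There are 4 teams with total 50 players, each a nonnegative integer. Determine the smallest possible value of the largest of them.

13

The 4 values sum to 50, so their maximum is at least ⌈50/4⌉ = 13.
Achievable: 2 of them at 13 and 2 at 12 total 50.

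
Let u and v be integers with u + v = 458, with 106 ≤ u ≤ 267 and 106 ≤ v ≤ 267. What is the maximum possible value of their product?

For a fixed sum, the product uv is largest when u and v are as close as possible.
Taking u = 229 and v = 229 (both in [106, 267]) gives uv = 52441.

52441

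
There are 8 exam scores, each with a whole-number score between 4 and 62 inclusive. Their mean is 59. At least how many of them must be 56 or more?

The total is 8 × 59 = 472.
If only k of them are at least 56, the other 8 − k are at most 55, so the total is at most k·62 + (8 − k)·55.
This must reach 472, so k·62 + (8 − k)·55 ≥ 472, giving k ≥ 5.
Exactly 5 works: 5 values at 62 and 3 at 55 total 475; lower one of the high values by 3 (still ≥ 56) to hit 472.

5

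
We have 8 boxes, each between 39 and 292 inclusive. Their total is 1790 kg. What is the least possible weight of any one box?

To make one box as small as possible, make the other 7 as large as possible.
The other 7 can take up 7 × 292 = 2044 ≥ 1790 − 39, so one box can sit at its floor of 39.
Achievable: one at 39 and the other 7 totalling 1751, which fits since 7 × 39 ≤ 1751 ≤ 7 × 292.

39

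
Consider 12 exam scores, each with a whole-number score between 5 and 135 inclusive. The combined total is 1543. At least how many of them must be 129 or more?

1

Suppose at most 12 − j of them reach 129; then j values are ≤ 128 and the rest ≤ 135.
The total is then ≤ 128·j + 135·(12 − j) = 1620 − 7j. For this to be ≥ 1543 we need j ≤ 11, so at least 12 − 11 = 1 must reach 129.
Exactly 1 works: 1 value at 135 and 11 at 128 total 1543.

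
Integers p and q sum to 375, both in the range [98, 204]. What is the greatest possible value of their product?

35156

With p + q fixed, pq peaks when the two are closest together.
Taking p = 187 and q = 188 (both in [98, 204]) gives pq = 35156.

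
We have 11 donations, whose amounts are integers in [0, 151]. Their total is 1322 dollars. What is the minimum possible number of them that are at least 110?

3

If only k of them are at least 110, the other 11 − k are at most 109, so the total is at most k·151 + (11 − k)·109.
This must reach 1322, so k·151 + (11 − k)·109 ≥ 1322, giving k ≥ 3.
Exactly 3 works: 3 values at 151 and 8 at 109 total 1325; lower one of the high values by 3 (still ≥ 110) to hit 1322.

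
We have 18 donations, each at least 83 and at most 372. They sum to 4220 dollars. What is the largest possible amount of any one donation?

372

To make one donation as large as possible, make the other 17 as small as possible.
The other 17 contribute at least 17 × 83 = 1411, leaving at most 4220 − 1411 = 2809.
But each donation is capped at 372, so the maximum is 372.
Achievable: one at 372 and the other 17 totalling 3848, which fits since 17 × 83 ≤ 3848 ≤ 17 × 372.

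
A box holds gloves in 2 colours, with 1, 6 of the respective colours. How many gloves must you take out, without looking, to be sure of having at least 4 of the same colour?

In the worst case you take as many as possible of each colour without reaching 4: 1 + 3 = 4.
The next one must give 4 of some colour, so 4 + 1 = 5.

5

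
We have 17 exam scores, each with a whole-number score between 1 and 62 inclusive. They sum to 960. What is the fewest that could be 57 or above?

2

If only k of them are at least 57, the other 17 − k are at most 56, so the total is at most k·62 + (17 − k)·56.
This must reach 960, so k·62 + (17 − k)·56 ≥ 960, giving k ≥ 2.
Exactly 2 works: 2 values at 62 and 15 at 56 total 964; lower one of the high values by 4 (still ≥ 57) to hit 960.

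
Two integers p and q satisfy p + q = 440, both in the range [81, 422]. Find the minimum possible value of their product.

pq = p(440 − p) is concave in p, so over [81, 359] it is minimized at an endpoint.
The extreme feasible split is p = 81, q = 359, giving pq = 29079.

29079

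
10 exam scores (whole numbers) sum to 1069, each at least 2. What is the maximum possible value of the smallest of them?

If every one of the 10 were at least 107, the total would be at least 10 × 107 = 1070 > 1069.
Equality holds with 1 value of 106 and 9 values of 107.

106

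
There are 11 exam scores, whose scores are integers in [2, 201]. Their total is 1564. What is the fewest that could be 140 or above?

Suppose at most 11 − j of them reach 140; then j values are ≤ 139 and the rest ≤ 201.
The total is then ≤ 139·j + 201·(11 − j) = 2211 − 62j. For this to be ≥ 1564 we need j ≤ 10, so at least 11 − 10 = 1 must reach 140.
Exactly 1 works: 1 value at 201 and 10 at 139 total 1591; lower one of the high values by 27 (still ≥ 140) to hit 1564.

1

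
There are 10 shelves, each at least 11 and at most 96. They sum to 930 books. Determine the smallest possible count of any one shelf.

To make one shelf as small as possible, make the other 9 as large as possible.
The other 9 contribute at most 9 × 96 = 864, leaving at least 930 − 864 = 66.
Since 66 ≥ 11, this is achievable: one at 66 and 9 at 96.

66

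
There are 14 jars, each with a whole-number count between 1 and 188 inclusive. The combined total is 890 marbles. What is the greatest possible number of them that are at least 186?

If k of the values are ≥ 186, the total is ≥ 186k + 1(14 − k).
Setting 186k + 1(14 − k) ≤ 890 gives 185k ≤ 876, so k ≤ 4.
k = 4 is achieved by 4 values at 186 and 10 at 1, total 754; add 136 to one value (staying below 186) to reach 890.

4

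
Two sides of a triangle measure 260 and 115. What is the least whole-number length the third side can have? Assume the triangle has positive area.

146

The third side must exceed |260 − 115| = 145.
The smallest integer above 145 is 146.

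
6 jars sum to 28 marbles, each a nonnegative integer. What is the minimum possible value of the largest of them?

If every one of the 6 were at most 4, the total would be at most 6 × 4 = 24 < 28.
Achievable: 4 of them at 5 and 2 at 4 total 28.

5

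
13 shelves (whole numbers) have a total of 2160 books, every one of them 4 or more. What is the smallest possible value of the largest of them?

The average is 2160/13 > 166, so not all 13 can be 166 or less; the largest is ≥ 167.
Equality holds with 2 values of 167 and 11 values of 166.

167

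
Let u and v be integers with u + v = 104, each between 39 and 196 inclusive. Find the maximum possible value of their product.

2704

For a fixed sum, the product uv is largest when u and v are as close as possible.
Taking u = 52 and v = 52 (both in [39, 196]) gives uv = 2704.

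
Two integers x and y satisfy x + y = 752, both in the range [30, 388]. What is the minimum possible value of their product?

For a fixed sum, xy is smallest when x and y are as far apart as possible.
The extreme feasible split is x = 364, y = 388, giving xy = 141232.

141232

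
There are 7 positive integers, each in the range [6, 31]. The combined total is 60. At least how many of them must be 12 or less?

Let j be the number exceeding 12. Then the total is ≥ 13·j + 6·(7 − j) = 42 + 7j.
So 7j ≤ 18 and j ≤ 2; hence at least 7 − 2 = 5 are ≤ 12.
Exactly 5 works: 5 values at 6 and 2 at 13 total 56; raise one of the low values by 4 (still ≤ 12) to hit 60.

5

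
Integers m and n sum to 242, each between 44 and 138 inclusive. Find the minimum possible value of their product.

14352

Since m + n is fixed, pushing one of them to its bound minimizes the product.
At the endpoint m = 104, n = 242 − 104 = 138, so mn = 104 × 138 = 14352.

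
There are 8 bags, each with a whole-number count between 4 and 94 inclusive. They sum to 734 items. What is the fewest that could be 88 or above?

6

Each value short of 88 is at most 87, costing at least 94 − 87 = 7 against the maximum total of 752.
We can afford to lose at most 752 − 734 = 18, so at most ⌊18/7⌋ = 2 fall short, and at least 6 are ≥ 88.
Exactly 6 works: 6 values at 94 and 2 at 87 total 738; lower one of the high values by 4 (still ≥ 88) to hit 734.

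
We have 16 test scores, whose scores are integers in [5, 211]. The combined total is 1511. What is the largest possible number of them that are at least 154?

With k values at 154 or above and the rest at least 5, the sum is at least 80 + 149k.
Since the sum is 1511, we need 149k ≤ 1431, i.e. k ≤ 9.
k = 9 is achieved by 9 values at 154 and 7 at 5, total 1421; add 90 to one value (staying below 154) to reach 1511.

9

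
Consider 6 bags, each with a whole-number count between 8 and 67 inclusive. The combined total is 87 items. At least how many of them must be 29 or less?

5

Let j be the number exceeding 29. Then the total is ≥ 30·j + 8·(6 − j) = 48 + 22j.
So 22j ≤ 39 and j ≤ 1; hence at least 6 − 1 = 5 are ≤ 29.
Exactly 5 works: 5 values at 8 and 1 at 30 total 70; raise one of the low values by 17 (still ≤ 29) to hit 87.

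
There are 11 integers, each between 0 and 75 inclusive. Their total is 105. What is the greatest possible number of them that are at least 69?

If k of the values are ≥ 69, the total is ≥ 69k + 0(11 − k).
Setting 69k + 0(11 − k) ≤ 105 gives 69k ≤ 105, so k ≤ 1.
k = 1 is achieved by 1 value at 69 and 10 at 0, total 69; add 36 to one value (staying below 69) to reach 105.

1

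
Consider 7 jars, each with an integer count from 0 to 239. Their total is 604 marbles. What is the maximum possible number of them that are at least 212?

If k of the values are ≥ 212, the total is ≥ 212k + 0(7 − k).
Setting 212k + 0(7 − k) ≤ 604 gives 212k ≤ 604, so k ≤ 2.
k = 2 is achieved by 2 values at 212 and 5 at 0, total 424; add 180 to one value (staying below 212) to reach 604.

2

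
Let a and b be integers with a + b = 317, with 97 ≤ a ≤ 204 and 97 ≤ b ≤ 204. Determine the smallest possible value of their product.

23052

ab = a(317 − a) is concave in a, so over [113, 204] it is minimized at an endpoint.
At the endpoint a = 113, b = 317 − 113 = 204, so ab = 113 × 204 = 23052.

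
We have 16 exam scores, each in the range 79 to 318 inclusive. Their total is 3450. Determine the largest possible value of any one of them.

Maximizing one value means minimizing the remaining 15.
The other 15 contribute at least 15 × 79 = 1185, leaving at most 3450 − 1185 = 2265.
But each score is capped at 318, so the maximum is 318.
Achievable: one at 318 and the other 15 totalling 3132, which fits since 15 × 79 ≤ 3132 ≤ 15 × 318.

318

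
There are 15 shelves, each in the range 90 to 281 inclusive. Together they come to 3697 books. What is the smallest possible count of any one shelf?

90

Minimizing one value means maximizing the remaining 14.
The other 14 can take up 14 × 281 = 3934 ≥ 3697 − 90, so one shelf can sit at its floor of 90.
Achievable: one at 90 and the other 14 totalling 3607, which fits since 14 × 90 ≤ 3607 ≤ 14 × 281.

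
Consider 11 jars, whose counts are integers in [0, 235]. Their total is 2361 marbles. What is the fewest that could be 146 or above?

9

Each value short of 146 is at most 145, costing at least 235 − 145 = 90 against the maximum total of 2585.
We can afford to lose at most 2585 − 2361 = 224, so at most ⌊224/90⌋ = 2 fall short, and at least 9 are ≥ 146.
Exactly 9 works: 9 values at 235 and 2 at 145 total 2405; lower one of the high values by 44 (still ≥ 146) to hit 2361.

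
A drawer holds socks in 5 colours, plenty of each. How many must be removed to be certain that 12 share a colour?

In the worst case you draw 11 of each of the 5 colours: 5 × 11 = 55.
One more forces 12 of some colour, so 55 + 1 = 56.

56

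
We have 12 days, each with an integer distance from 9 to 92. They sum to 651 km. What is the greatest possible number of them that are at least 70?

8

With k values at 70 or above and the rest at least 9, the sum is at least 108 + 61k.
Since the sum is 651, we need 61k ≤ 543, i.e. k ≤ 8.
k = 8 is achieved by 8 values at 70 and 4 at 9, total 596; add 55 to one value (staying below 70) to reach 651.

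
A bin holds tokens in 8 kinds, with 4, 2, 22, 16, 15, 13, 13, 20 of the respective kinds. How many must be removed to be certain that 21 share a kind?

104

In the worst case you take as many as possible of each kind without reaching 21: 4 + 2 + 20 + 16 + 15 + 13 + 13 + 20 = 103.
The next one must give 21 of some kind, so 103 + 1 = 104.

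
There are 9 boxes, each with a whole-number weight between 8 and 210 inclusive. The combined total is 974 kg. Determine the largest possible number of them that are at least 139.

6

If k of the values are ≥ 139, the total is ≥ 139k + 8(9 − k).
Setting 139k + 8(9 − k) ≤ 974 gives 131k ≤ 902, so k ≤ 6.
k = 6 is achieved by 6 values at 139 and 3 at 8, total 858; add 116 to one value (staying below 139) to reach 974.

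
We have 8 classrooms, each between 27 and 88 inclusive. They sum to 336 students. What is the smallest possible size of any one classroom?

To make one classroom as small as possible, make the other 7 as large as possible.
The other 7 can take up 7 × 88 = 616 ≥ 336 − 27, so one classroom can sit at its floor of 27.
Achievable: one at 27 and the other 7 totalling 309, which fits since 7 × 27 ≤ 309 ≤ 7 × 88.

27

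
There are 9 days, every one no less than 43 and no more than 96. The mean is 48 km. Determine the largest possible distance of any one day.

88

To make one day as large as possible, make the other 8 as small as possible.
The total is 9 × 48 = 432.
The other 8 contribute at least 8 × 43 = 344, leaving at most 432 − 344 = 88.
Since 88 ≤ 96, this is achievable: one at 88 and 8 at 43.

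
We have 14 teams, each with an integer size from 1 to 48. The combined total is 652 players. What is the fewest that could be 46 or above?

Each value short of 46 is at most 45, costing at least 48 − 45 = 3 against the maximum total of 672.
We can afford to lose at most 672 − 652 = 20, so at most ⌊20/3⌋ = 6 fall short, and at least 8 are ≥ 46.
Exactly 8 works: 8 values at 48 and 6 at 45 total 654; lower one of the high values by 2 (still ≥ 46) to hit 652.

8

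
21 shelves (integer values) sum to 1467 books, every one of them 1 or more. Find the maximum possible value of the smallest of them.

69

If every one of the 21 were at least 70, the total would be at least 21 × 70 = 1470 > 1467.
Achievable: 3 of them at 69 and 18 at 70 total 1467.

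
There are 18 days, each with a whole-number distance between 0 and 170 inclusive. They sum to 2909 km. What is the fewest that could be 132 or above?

15

Each value short of 132 is at most 131, costing at least 170 − 131 = 39 against the maximum total of 3060.
We can afford to lose at most 3060 − 2909 = 151, so at most ⌊151/39⌋ = 3 fall short, and at least 15 are ≥ 132.
Exactly 15 works: 15 values at 170 and 3 at 131 total 2943; lower one of the high values by 34 (still ≥ 132) to hit 2909.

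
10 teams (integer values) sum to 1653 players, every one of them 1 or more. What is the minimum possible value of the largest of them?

Some value must be at least ⌈1653/10⌉ = 166, since 10 × 165 = 1650 < 1653.
Achievable: 3 of them at 166 and 7 at 165 total 1653.

166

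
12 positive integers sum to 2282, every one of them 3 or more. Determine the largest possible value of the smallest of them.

190

If every one of the 12 were at least 191, the total would be at least 12 × 191 = 2292 > 2282.
Achievable: 10 of them at 190 and 2 at 191 total 2282.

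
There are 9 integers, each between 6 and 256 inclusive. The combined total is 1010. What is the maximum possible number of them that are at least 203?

If k of the values are ≥ 203, the total is ≥ 203k + 6(9 − k).
Setting 203k + 6(9 − k) ≤ 1010 gives 197k ≤ 956, so k ≤ 4.
k = 4 is achieved by 4 values at 203 and 5 at 6, total 842; add 168 to one value (staying below 203) to reach 1010.

4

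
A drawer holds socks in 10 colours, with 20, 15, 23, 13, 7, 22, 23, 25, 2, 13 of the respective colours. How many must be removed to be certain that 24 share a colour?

In the worst case you take as many as possible of each colour without reaching 24: 20 + 15 + 23 + 13 + 7 + 22 + 23 + 23 + 2 + 13 = 161.
The next one must give 24 of some colour, so 161 + 1 = 162.

162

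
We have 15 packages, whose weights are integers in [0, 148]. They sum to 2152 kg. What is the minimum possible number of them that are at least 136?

Suppose at most 15 − j of them reach 136; then j values are ≤ 135 and the rest ≤ 148.
The total is then ≤ 135·j + 148·(15 − j) = 2220 − 13j. For this to be ≥ 2152 we need j ≤ 5, so at least 15 − 5 = 10 must reach 136.
Exactly 10 works: 10 values at 148 and 5 at 135 total 2155; lower one of the high values by 3 (still ≥ 136) to hit 2152.

10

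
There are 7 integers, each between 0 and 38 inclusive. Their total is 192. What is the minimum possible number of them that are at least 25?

2

Each value short of 25 is at most 24, costing at least 38 − 24 = 14 against the maximum total of 266.
We can afford to lose at most 266 − 192 = 74, so at most ⌊74/14⌋ = 5 fall short, and at least 2 are ≥ 25.
Exactly 2 works: 2 values at 38 and 5 at 24 total 196; lower one of the high values by 4 (still ≥ 25) to hit 192.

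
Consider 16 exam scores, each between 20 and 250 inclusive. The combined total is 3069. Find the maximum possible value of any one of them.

To make one score as large as possible, make the other 15 as small as possible.
The other 15 contribute at least 15 × 20 = 300, leaving at most 3069 − 300 = 2769.
But each score is capped at 250, so the maximum is 250.
Achievable: one at 250 and the other 15 totalling 2819, which fits since 15 × 20 ≤ 2819 ≤ 15 × 250.

250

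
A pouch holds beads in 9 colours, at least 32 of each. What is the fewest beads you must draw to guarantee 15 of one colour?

127

You could draw 14 of every colour without reaching 15 of any — 126 in all.
One more forces 15 of some colour, so 126 + 1 = 127.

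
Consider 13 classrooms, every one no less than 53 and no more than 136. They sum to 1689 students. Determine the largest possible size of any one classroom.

136

Maximizing one value means minimizing the remaining 12.
The other 12 contribute at least 12 × 53 = 636, leaving at most 1689 − 636 = 1053.
But each classroom is capped at 136, so the maximum is 136.
Achievable: one at 136 and the other 12 totalling 1553, which fits since 12 × 53 ≤ 1553 ≤ 12 × 136.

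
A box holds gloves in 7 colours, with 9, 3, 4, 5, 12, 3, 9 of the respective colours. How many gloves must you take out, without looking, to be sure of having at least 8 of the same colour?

In the worst case you take as many as possible of each colour without reaching 8: 7 + 3 + 4 + 5 + 7 + 3 + 7 = 36.
The next one must give 8 of some colour, so 36 + 1 = 37.

37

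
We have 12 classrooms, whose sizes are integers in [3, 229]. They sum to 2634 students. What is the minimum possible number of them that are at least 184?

10

Each value short of 184 is at most 183, costing at least 229 − 183 = 46 against the maximum total of 2748.
We can afford to lose at most 2748 − 2634 = 114, so at most ⌊114/46⌋ = 2 fall short, and at least 10 are ≥ 184.
Exactly 10 works: 10 values at 229 and 2 at 183 total 2656; lower one of the high values by 22 (still ≥ 184) to hit 2634.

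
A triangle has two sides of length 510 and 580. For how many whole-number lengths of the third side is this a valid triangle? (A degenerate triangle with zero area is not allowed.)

The triangle inequality gives |510 − 580| < c < 510 + 580, i.e. 70 < c < 1090.
So c can be any integer from 71 to 1089: 1019 values.

1019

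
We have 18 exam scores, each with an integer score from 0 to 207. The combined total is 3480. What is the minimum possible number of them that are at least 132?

15

If only k of them are at least 132, the other 18 − k are at most 131, so the total is at most k·207 + (18 − k)·131.
This must reach 3480, so k·207 + (18 − k)·131 ≥ 3480, giving k ≥ 15.
Exactly 15 works: 15 values at 207 and 3 at 131 total 3498; lower one of the high values by 18 (still ≥ 132) to hit 3480.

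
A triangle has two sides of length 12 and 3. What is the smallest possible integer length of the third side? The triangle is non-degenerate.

The third side must exceed |12 − 3| = 9.
The smallest integer above 9 is 10.

10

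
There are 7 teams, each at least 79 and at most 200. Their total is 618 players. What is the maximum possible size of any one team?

To make one team as large as possible, make the other 6 as small as possible.
The other 6 contribute at least 6 × 79 = 474, leaving at most 618 − 474 = 144.
Since 144 ≤ 200, this is achievable: one at 144 and 6 at 79.

144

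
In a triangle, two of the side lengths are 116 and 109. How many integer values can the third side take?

The triangle inequality gives |116 − 109| < c < 116 + 109, i.e. 7 < c < 225.
So c can be any integer from 8 to 224: 217 values.

217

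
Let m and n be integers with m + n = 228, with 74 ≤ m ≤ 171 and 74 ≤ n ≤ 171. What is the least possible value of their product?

mn = m(228 − m) is concave in m, so over [74, 154] it is minimized at an endpoint.
The extreme feasible split is m = 74, n = 154, giving mn = 11396.

11396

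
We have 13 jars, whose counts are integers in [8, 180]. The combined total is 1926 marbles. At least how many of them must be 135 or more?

Each value short of 135 is at most 134, costing at least 180 − 134 = 46 against the maximum total of 2340.
We can afford to lose at most 2340 − 1926 = 414, so at most ⌊414/46⌋ = 9 fall short, and at least 4 are ≥ 135.
Exactly 4 works: 4 values at 180 and 9 at 134 total 1926.

4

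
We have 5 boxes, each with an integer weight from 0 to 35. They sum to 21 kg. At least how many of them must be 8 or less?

Let j be the number exceeding 8. Then the total is ≥ 9·j + 0·(5 − j) = 0 + 9j.
So 9j ≤ 21 and j ≤ 2; hence at least 5 − 2 = 3 are ≤ 8.
Exactly 3 works: 3 values at 0 and 2 at 9 total 18; raise one of the low values by 3 (still ≤ 8) to hit 21.

3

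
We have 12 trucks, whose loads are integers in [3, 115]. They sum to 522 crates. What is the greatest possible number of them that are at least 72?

7

With k values at 72 or above and the rest at least 3, the sum is at least 36 + 69k.
Since the sum is 522, we need 69k ≤ 486, i.e. k ≤ 7.
k = 7 is achieved by 7 values at 72 and 5 at 3, total 519; add 3 to one value (staying below 72) to reach 522.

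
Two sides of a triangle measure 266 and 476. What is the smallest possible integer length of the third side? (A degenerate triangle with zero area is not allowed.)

The third side must exceed |266 − 476| = 210.
The smallest integer above 210 is 211.

211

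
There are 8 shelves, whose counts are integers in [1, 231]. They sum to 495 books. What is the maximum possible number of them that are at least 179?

If k of the values are ≥ 179, the total is ≥ 179k + 1(8 − k).
Setting 179k + 1(8 − k) ≤ 495 gives 178k ≤ 487, so k ≤ 2.
k = 2 is achieved by 2 values at 179 and 6 at 1, total 364; add 131 to one value (staying below 179) to reach 495.

2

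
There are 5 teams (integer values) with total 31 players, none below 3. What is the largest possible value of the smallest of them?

The 5 values sum to 31, so their minimum is at most ⌊31/5⌋ = 6.
Equality holds with 4 values of 6 and 1 value of 7.

6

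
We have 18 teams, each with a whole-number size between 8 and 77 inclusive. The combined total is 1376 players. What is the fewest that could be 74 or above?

16

If only k of them are at least 74, the other 18 − k are at most 73, so the total is at most k·77 + (18 − k)·73.
This must reach 1376, so k·77 + (18 − k)·73 ≥ 1376, giving k ≥ 16.
Exactly 16 works: 16 values at 77 and 2 at 73 total 1378; lower one of the high values by 2 (still ≥ 74) to hit 1376.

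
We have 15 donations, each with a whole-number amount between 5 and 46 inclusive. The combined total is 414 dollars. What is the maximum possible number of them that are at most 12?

8

Suppose k of them are at most 12. Those contribute at most 12 each and the rest at most 46 each.
So the total is at most 12k + 46(15 − k) = 690 − 34k. This must still be ≥ 414, so k ≤ 8.
k = 8 is achieved by 8 values at 12 and 7 at 46, total 418; lower one of the 46's by 4 (still > 12) to reach 414.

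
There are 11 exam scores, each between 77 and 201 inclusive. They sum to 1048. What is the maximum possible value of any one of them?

Maximizing one value means minimizing the remaining 10.
The other 10 contribute at least 10 × 77 = 770, leaving at most 1048 − 770 = 278.
But each score is capped at 201, so the maximum is 201.
Achievable: one at 201 and the other 10 totalling 847, which fits since 10 × 77 ≤ 847 ≤ 10 × 201.

201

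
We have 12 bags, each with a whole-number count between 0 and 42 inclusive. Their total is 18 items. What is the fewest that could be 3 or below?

If only k of them are at most 3, the other 12 − k are at least 4, so the total is at least (12 − k)·4 + k·0.
This is ≤ 18, so (12 − k)·4 + 0k ≤ 18, which gives k ≥ 8.
Exactly 8 works: 8 values at 0 and 4 at 4 total 16; raise one of the low values by 2 (still ≤ 3) to hit 18.

8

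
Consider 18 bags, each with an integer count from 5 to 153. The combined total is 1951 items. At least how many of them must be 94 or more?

Suppose at most 18 − j of them reach 94; then j values are ≤ 93 and the rest ≤ 153.
The total is then ≤ 93·j + 153·(18 − j) = 2754 − 60j. For this to be ≥ 1951 we need j ≤ 13, so at least 18 − 13 = 5 must reach 94.
Exactly 5 works: 5 values at 153 and 13 at 93 total 1974; lower one of the high values by 23 (still ≥ 94) to hit 1951.

5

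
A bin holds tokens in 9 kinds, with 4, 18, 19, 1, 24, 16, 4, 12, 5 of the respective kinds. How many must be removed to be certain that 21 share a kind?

100

In the worst case you take as many as possible of each kind without reaching 21: 4 + 18 + 19 + 1 + 20 + 16 + 4 + 12 + 5 = 99.
The next one must give 21 of some kind, so 99 + 1 = 100.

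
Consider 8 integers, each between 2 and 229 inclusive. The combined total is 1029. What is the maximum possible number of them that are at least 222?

With k values at 222 or above and the rest at least 2, the sum is at least 16 + 220k.
Since the sum is 1029, we need 220k ≤ 1013, i.e. k ≤ 4.
k = 4 is achieved by 4 values at 222 and 4 at 2, total 896; add 133 to one value (staying below 222) to reach 1029.

4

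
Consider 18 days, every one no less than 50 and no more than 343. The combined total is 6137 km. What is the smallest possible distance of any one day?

306

Minimizing one value means maximizing the remaining 17.
The other 17 contribute at most 17 × 343 = 5831, leaving at least 6137 − 5831 = 306.
Since 306 ≥ 50, this is achievable: one at 306 and 17 at 343.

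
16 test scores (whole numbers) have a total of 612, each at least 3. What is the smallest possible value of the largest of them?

39

If every one of the 16 were at most 38, the total would be at most 16 × 38 = 608 < 612.
Equality holds with 4 values of 39 and 12 values of 38.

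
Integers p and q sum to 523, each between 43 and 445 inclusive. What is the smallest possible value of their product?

34710

pq = p(523 − p) is concave in p, so over [78, 445] it is minimized at an endpoint.
At the endpoint p = 78, q = 523 − 78 = 445, so pq = 78 × 445 = 34710.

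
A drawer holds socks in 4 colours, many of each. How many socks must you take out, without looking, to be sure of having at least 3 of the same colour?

You could draw 2 of every colour without reaching 3 of any — 8 in all.
One more forces 3 of some colour, so 8 + 1 = 9.

9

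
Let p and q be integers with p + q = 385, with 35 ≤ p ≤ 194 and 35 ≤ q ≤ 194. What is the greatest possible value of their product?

For a fixed sum, the product pq is largest when p and q are as close as possible.
Taking p = 192 and q = 193 (both in [35, 194]) gives pq = 37056.

37056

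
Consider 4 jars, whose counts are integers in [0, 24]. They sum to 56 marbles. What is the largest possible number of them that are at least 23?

2

Suppose k of them are at least 23. Those contribute at least 23 each and the other 4 − k at least 0 each.
So the total is at least 23k + 0(4 − k) = 0 + 23k. This must be ≤ 56, giving k ≤ 2.
k = 2 is achieved by 2 values at 23 and 2 at 0, total 46; add 10 to one value (staying below 23) to reach 56.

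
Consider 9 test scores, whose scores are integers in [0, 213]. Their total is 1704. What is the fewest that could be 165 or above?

If only k of them are at least 165, the other 9 − k are at most 164, so the total is at most k·213 + (9 − k)·164.
This must reach 1704, so k·213 + (9 − k)·164 ≥ 1704, giving k ≥ 5.
Exactly 5 works: 5 values at 213 and 4 at 164 total 1721; lower one of the high values by 17 (still ≥ 165) to hit 1704.

5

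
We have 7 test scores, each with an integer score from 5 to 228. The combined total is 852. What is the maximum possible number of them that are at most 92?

5

Each value at 92 or below falls at least 228 − 92 = 136 short of the ceiling 228.
The ceiling total is 7 × 228 = 1596, and we need 852, so at most ⌊(1596 − 852)/136⌋ = 5 can be that low.
k = 5 is achieved by 5 values at 92 and 2 at 228, total 916; lower one of the 228's by 64 (still > 92) to reach 852.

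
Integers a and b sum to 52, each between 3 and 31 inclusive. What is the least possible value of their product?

651

ab = a(52 − a) is concave in a, so over [21, 31] it is minimized at an endpoint.
The extreme feasible split is a = 21, b = 31, giving ab = 651.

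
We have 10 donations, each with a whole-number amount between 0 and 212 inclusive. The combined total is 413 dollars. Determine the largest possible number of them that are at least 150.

2

With k values at 150 or above and the rest at least 0, the sum is at least 0 + 150k.
Since the sum is 413, we need 150k ≤ 413, i.e. k ≤ 2.
k = 2 is achieved by 2 values at 150 and 8 at 0, total 300; add 113 to one value (staying below 150) to reach 413.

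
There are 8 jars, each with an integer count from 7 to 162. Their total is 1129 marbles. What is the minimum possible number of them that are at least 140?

If only k of them are at least 140, the other 8 − k are at most 139, so the total is at most k·162 + (8 − k)·139.
This must reach 1129, so k·162 + (8 − k)·139 ≥ 1129, giving k ≥ 1.
Exactly 1 works: 1 value at 162 and 7 at 139 total 1135; lower one of the high values by 6 (still ≥ 140) to hit 1129.

1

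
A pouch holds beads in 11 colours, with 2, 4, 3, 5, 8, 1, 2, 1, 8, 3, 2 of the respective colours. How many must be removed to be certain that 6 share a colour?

In the worst case you take as many as possible of each colour without reaching 6: 2 + 4 + 3 + 5 + 5 + 1 + 2 + 1 + 5 + 3 + 2 = 33.
The next one must give 6 of some colour, so 33 + 1 = 34.

34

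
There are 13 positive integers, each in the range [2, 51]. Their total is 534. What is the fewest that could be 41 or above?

2

If only k of them are at least 41, the other 13 − k are at most 40, so the total is at most k·51 + (13 − k)·40.
This must reach 534, so k·51 + (13 − k)·40 ≥ 534, giving k ≥ 2.
Exactly 2 works: 2 values at 51 and 11 at 40 total 542; lower one of the high values by 8 (still ≥ 41) to hit 534.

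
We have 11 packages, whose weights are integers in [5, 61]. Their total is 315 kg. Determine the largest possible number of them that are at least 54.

With k values at 54 or above and the rest at least 5, the sum is at least 55 + 49k.
Since the sum is 315, we need 49k ≤ 260, i.e. k ≤ 5.
k = 5 is achieved by 5 values at 54 and 6 at 5, total 300; add 15 to one value (staying below 54) to reach 315.

5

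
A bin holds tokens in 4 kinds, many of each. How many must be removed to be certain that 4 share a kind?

13

In the worst case you draw 3 of each of the 4 kinds: 4 × 3 = 12.
One more forces 4 of some kind, so 12 + 1 = 13.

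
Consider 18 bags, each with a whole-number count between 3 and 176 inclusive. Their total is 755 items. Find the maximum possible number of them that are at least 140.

5

If k of the values are ≥ 140, the total is ≥ 140k + 3(18 − k).
Setting 140k + 3(18 − k) ≤ 755 gives 137k ≤ 701, so k ≤ 5.
k = 5 is achieved by 5 values at 140 and 13 at 3, total 739; add 16 to one value (staying below 140) to reach 755.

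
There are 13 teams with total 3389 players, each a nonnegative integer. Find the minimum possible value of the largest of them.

261

The average is 3389/13 > 260, so not all 13 can be 260 or less; the largest is ≥ 261.
Achievable: 9 of them at 261 and 4 at 260 total 3389.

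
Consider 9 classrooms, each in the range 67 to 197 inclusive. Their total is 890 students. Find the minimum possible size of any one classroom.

Minimizing one value means maximizing the remaining 8.
The other 8 can take up 8 × 197 = 1576 ≥ 890 − 67, so one classroom can sit at its floor of 67.
Achievable: one at 67 and the other 8 totalling 823, which fits since 8 × 67 ≤ 823 ≤ 8 × 197.

67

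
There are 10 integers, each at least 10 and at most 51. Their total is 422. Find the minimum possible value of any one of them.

10

To make one integer as small as possible, make the other 9 as large as possible.
The other 9 can take up 9 × 51 = 459 ≥ 422 − 10, so one integer can sit at its floor of 10.
Achievable: one at 10 and the other 9 totalling 412, which fits since 9 × 10 ≤ 412 ≤ 9 × 51.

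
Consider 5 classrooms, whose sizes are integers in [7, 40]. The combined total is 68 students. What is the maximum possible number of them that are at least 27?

With k values at 27 or above and the rest at least 7, the sum is at least 35 + 20k.
Since the sum is 68, we need 20k ≤ 33, i.e. k ≤ 1.
k = 1 is achieved by 1 value at 27 and 4 at 7, total 55; add 13 to one value (staying below 27) to reach 68.

1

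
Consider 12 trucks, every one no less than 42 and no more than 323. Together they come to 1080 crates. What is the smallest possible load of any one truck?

To make one truck as small as possible, make the other 11 as large as possible.
The other 11 can take up 11 × 323 = 3553 ≥ 1080 − 42, so one truck can sit at its floor of 42.
Achievable: one at 42 and the other 11 totalling 1038, which fits since 11 × 42 ≤ 1038 ≤ 11 × 323.

42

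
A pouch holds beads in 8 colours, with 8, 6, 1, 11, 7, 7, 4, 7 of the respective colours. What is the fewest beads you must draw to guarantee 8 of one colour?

47

In the worst case you take as many as possible of each colour without reaching 8: 7 + 6 + 1 + 7 + 7 + 7 + 4 + 7 = 46.
The next one must give 8 of some colour, so 46 + 1 = 47.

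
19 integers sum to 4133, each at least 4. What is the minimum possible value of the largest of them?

218

If every one of the 19 were at most 217, the total would be at most 19 × 217 = 4123 < 4133.
Taking 9 copies of 217 and 10 copies of 218 gives exactly 4133, so 218 is attained.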